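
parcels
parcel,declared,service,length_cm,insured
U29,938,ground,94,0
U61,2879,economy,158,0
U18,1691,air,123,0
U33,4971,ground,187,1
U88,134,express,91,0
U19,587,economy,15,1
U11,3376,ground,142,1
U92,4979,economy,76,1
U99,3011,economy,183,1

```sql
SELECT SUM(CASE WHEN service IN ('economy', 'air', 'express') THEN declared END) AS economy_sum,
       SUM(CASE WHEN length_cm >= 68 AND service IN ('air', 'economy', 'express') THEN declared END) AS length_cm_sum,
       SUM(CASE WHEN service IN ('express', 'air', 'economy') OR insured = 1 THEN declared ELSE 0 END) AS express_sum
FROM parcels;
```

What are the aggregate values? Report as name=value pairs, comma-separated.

[economy_sum: service IN ('economy', 'air', 'express')]
parcel=U29: ✗
parcel=U61: ✓ → 2879
parcel=U18: ✓ → 1691
parcel=U33: ✗
parcel=U88: ✓ → 134
parcel=U19: ✓ → 587
parcel=U11: ✗
parcel=U92: ✓ → 4979
parcel=U99: ✓ → 3011
economy_sum = 2879 + 1691 + 134 + 587 + 4979 + 3011 = 13281
—
[length_cm_sum: length_cm >= 68 AND service IN ('air', 'economy', 'express')]
parcel=U29: ✗
parcel=U61: ✓ → 2879
parcel=U18: ✓ → 1691
parcel=U33: ✗
parcel=U88: ✓ → 134
parcel=U19: ✗
parcel=U11: ✗
parcel=U92: ✓ → 4979
parcel=U99: ✓ → 3011
length_cm_sum = 2879 + 1691 + 134 + 4979 + 3011 = 12694
—
[express_sum: service IN ('express', 'air', 'economy') OR insured = 1]
parcel=U29: ✗
parcel=U61: ✓ → 2879
parcel=U18: ✓ → 1691
parcel=U33: ✓ → 4971
parcel=U88: ✓ → 134
parcel=U19: ✓ → 587
parcel=U11: ✓ → 3376
parcel=U92: ✓ → 4979
parcel=U99: ✓ → 3011
express_sum = 2879 + 1691 + 4971 + 134 + 587 + 3376 + 4979 + 3011 = 21628

economy_sum=13281, length_cm_sum=12694, express_sum=21628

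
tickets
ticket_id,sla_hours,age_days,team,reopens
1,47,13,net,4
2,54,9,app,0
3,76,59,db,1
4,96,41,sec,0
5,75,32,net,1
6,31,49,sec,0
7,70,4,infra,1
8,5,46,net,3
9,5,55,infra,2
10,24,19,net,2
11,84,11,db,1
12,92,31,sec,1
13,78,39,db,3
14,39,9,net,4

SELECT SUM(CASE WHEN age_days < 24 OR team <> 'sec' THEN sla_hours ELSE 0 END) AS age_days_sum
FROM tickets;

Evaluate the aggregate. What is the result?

ticket_id=1: ✓ → 47
ticket_id=2: ✓ → 54
ticket_id=3: ✓ → 76
ticket_id=4: ✗
ticket_id=5: ✓ → 75
ticket_id=6: ✗
ticket_id=7: ✓ → 70
ticket_id=8: ✓ → 5
ticket_id=9: ✓ → 5
ticket_id=10: ✓ → 24
ticket_id=11: ✓ → 84
ticket_id=12: ✗
ticket_id=13: ✓ → 78
ticket_id=14: ✓ → 39
age_days_sum = 47 + 54 + 76 + 75 + 70 + 5 + 5 + 24 + 84 + 78 + 39 = 557

557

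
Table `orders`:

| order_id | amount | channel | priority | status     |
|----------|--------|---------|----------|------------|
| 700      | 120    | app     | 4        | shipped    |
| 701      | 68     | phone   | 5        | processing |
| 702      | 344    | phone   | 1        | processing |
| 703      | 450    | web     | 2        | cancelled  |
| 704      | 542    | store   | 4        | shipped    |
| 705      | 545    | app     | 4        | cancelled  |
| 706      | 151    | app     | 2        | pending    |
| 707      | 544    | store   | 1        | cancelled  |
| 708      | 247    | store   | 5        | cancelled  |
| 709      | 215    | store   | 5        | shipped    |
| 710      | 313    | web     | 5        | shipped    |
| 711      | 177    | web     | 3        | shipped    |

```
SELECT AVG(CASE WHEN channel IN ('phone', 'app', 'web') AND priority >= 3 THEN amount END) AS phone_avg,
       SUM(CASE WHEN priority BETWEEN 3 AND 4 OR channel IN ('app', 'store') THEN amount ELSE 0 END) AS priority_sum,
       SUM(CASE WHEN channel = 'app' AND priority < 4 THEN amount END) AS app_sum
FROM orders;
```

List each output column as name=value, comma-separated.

[phone_avg: channel IN ('phone', 'app', 'web') AND priority >= 3]
order_id=700: ✓ → 120
order_id=701: ✓ → 68
order_id=702: ✗
order_id=703: ✗
order_id=704: ✗
order_id=705: ✓ → 545
order_id=706: ✗
order_id=707: ✗
order_id=708: ✗
order_id=709: ✗
order_id=710: ✓ → 313
order_id=711: ✓ → 177
phone_avg = (120 + 68 + 545 + 313 + 177) / 5 = 244.6
—
[priority_sum: priority BETWEEN 3 AND 4 OR channel IN ('app', 'store')]
order_id=700: ✓ → 120
order_id=701: ✗
order_id=702: ✗
order_id=703: ✗
order_id=704: ✓ → 542
order_id=705: ✓ → 545
order_id=706: ✓ → 151
order_id=707: ✓ → 544
order_id=708: ✓ → 247
order_id=709: ✓ → 215
order_id=710: ✗
order_id=711: ✓ → 177
priority_sum = 120 + 542 + 545 + 151 + 544 + 247 + 215 + 177 = 2541
—
[app_sum: channel = 'app' AND priority < 4]
order_id=700: ✗
order_id=701: ✗
order_id=702: ✗
order_id=703: ✗
order_id=704: ✗
order_id=705: ✗
order_id=706: ✓ → 151
order_id=707: ✗
order_id=708: ✗
order_id=709: ✗
order_id=710: ✗
order_id=711: ✗
app_sum = 151

phone_avg=244.6, priority_sum=2541, app_sum=151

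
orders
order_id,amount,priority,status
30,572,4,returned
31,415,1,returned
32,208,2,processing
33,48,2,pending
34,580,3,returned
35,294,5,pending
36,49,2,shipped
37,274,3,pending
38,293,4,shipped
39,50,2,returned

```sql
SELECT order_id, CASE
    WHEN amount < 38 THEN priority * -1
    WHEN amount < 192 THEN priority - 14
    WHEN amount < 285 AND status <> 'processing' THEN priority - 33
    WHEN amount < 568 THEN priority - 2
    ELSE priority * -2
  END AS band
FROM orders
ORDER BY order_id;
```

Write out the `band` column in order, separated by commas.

-8, -1, 0, -12, -6, 3, -12, -30, 2, -12

order_id=30: ELSE → -8
order_id=31: amount < 568 → -1
order_id=32: amount < 568 → 0
order_id=33: amount < 192 → -12
order_id=34: ELSE → -6
order_id=35: amount < 568 → 3
order_id=36: amount < 192 → -12
order_id=37: amount < 285 AND status <> 'processing' → -30
order_id=38: amount < 568 → 2
order_id=39: amount < 192 → -12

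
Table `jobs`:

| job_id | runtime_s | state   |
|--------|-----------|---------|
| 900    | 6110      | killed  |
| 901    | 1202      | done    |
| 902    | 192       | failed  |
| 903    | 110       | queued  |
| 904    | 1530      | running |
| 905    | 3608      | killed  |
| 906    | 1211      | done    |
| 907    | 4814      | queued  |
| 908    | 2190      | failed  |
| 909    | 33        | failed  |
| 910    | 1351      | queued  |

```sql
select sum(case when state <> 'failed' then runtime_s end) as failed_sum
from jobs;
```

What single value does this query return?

job_id=900: ✓ → 6110
job_id=901: ✓ → 1202
job_id=902: ✗
job_id=903: ✓ → 110
job_id=904: ✓ → 1530
job_id=905: ✓ → 3608
job_id=906: ✓ → 1211
job_id=907: ✓ → 4814
job_id=908: ✗
job_id=909: ✗
job_id=910: ✓ → 1351
failed_sum = 6110 + 1202 + 110 + 1530 + 3608 + 1211 + 4814 + 1351 = 19936

19936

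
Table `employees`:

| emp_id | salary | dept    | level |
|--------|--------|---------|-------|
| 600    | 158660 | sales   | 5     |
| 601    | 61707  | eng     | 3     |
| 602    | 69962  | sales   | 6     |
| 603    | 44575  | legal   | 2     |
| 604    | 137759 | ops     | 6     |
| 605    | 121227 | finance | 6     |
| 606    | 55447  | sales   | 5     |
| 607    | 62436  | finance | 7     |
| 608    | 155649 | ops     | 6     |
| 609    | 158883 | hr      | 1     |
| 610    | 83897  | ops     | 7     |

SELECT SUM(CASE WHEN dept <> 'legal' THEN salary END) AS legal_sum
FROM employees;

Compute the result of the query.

emp_id=600: ✓ → 158660
emp_id=601: ✓ → 61707
emp_id=602: ✓ → 69962
emp_id=603: ✗
emp_id=604: ✓ → 137759
emp_id=605: ✓ → 121227
emp_id=606: ✓ → 55447
emp_id=607: ✓ → 62436
emp_id=608: ✓ → 155649
emp_id=609: ✓ → 158883
emp_id=610: ✓ → 83897
legal_sum = 158660 + 61707 + 69962 + 137759 + 121227 + 55447 + 62436 + 155649 + 158883 + 83897 = 1065627

1065627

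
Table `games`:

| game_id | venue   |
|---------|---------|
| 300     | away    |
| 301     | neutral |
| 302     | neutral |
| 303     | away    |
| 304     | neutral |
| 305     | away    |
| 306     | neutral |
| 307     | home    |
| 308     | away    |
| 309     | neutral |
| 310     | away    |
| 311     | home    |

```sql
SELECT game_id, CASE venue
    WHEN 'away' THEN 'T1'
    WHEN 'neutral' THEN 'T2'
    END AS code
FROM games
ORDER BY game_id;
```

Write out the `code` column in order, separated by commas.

T1, T2, T2, T1, T2, T1, T2, NULL, T1, T2, T1, NULL

game_id=300: venue='away' → T1
game_id=301: venue='neutral' → T2
game_id=302: venue='neutral' → T2
game_id=303: venue='away' → T1
game_id=304: venue='neutral' → T2
game_id=305: venue='away' → T1
game_id=306: venue='neutral' → T2
game_id=307: (no match → NULL) → NULL
game_id=308: venue='away' → T1
game_id=309: venue='neutral' → T2
game_id=310: venue='away' → T1
game_id=311: (no match → NULL) → NULL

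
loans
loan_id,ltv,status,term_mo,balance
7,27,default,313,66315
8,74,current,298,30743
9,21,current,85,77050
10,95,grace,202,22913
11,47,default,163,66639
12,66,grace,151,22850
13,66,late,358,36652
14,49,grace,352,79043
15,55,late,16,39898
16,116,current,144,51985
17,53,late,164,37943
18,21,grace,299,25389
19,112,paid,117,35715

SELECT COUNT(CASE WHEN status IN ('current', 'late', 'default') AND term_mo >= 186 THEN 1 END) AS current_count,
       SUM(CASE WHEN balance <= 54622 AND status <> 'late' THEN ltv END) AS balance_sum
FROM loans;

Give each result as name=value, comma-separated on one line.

current_count=3, balance_sum=484

[current_count: status IN ('current', 'late', 'default') AND term_mo >= 186]
loan_id=7: ✓ → 1
loan_id=8: ✓ → 1
loan_id=9: ✗
loan_id=10: ✗
loan_id=11: ✗
loan_id=12: ✗
loan_id=13: ✓ → 1
loan_id=14: ✗
loan_id=15: ✗
loan_id=16: ✗
loan_id=17: ✗
loan_id=18: ✗
loan_id=19: ✗
current_count = COUNT(1, 1, 1) = 3
—
[balance_sum: balance <= 54622 AND status <> 'late']
loan_id=7: ✗
loan_id=8: ✓ → 74
loan_id=9: ✗
loan_id=10: ✓ → 95
loan_id=11: ✗
loan_id=12: ✓ → 66
loan_id=13: ✗
loan_id=14: ✗
loan_id=15: ✗
loan_id=16: ✓ → 116
loan_id=17: ✗
loan_id=18: ✓ → 21
loan_id=19: ✓ → 112
balance_sum = 74 + 95 + 66 + 116 + 21 + 112 = 484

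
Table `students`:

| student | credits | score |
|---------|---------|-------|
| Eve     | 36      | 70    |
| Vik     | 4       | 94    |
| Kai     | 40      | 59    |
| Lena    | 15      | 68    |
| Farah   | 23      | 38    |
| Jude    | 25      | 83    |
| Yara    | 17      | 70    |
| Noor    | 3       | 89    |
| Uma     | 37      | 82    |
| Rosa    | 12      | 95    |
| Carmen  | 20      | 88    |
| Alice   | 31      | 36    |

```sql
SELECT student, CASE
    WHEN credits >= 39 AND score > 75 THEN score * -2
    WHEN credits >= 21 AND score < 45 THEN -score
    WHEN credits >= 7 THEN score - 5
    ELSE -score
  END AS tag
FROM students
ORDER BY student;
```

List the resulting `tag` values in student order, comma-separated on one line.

-36, 83, 65, -38, 78, 54, 63, -89, 90, 77, -94, 65

student=Alice: credits >= 21 AND score < 45 → -36
student=Carmen: credits >= 7 → 83
student=Eve: credits >= 7 → 65
student=Farah: credits >= 21 AND score < 45 → -38
student=Jude: credits >= 7 → 78
student=Kai: credits >= 7 → 54
student=Lena: credits >= 7 → 63
student=Noor: ELSE → -89
student=Rosa: credits >= 7 → 90
student=Uma: credits >= 7 → 77
student=Vik: ELSE → -94
student=Yara: credits >= 7 → 65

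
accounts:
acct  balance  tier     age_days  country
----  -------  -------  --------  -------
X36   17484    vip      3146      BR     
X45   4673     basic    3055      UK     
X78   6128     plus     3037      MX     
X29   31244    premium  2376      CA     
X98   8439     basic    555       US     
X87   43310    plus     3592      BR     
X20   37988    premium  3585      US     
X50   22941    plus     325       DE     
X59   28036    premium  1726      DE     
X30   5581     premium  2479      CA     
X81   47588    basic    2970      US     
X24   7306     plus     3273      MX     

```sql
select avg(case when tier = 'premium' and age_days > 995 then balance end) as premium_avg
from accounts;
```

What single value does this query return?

25712.25

acct=X36: ✗
acct=X45: ✗
acct=X78: ✗
acct=X29: ✓ → 31244
acct=X98: ✗
acct=X87: ✗
acct=X20: ✓ → 37988
acct=X50: ✗
acct=X59: ✓ → 28036
acct=X30: ✓ → 5581
acct=X81: ✗
acct=X24: ✗
premium_avg = (31244 + 37988 + 28036 + 5581) / 4 = 25712.25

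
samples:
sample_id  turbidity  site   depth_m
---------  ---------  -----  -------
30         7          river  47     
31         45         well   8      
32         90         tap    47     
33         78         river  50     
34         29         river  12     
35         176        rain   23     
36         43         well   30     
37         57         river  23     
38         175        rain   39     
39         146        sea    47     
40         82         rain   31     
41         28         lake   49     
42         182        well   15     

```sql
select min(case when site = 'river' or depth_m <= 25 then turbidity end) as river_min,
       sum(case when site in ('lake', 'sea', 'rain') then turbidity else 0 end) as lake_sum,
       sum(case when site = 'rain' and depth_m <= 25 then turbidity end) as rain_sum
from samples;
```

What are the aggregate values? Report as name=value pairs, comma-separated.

[river_min: site = 'river' or depth_m <= 25]
sample_id=30: ✓ → 7
sample_id=31: ✓ → 45
sample_id=32: ✗
sample_id=33: ✓ → 78
sample_id=34: ✓ → 29
sample_id=35: ✓ → 176
sample_id=36: ✗
sample_id=37: ✓ → 57
sample_id=38: ✗
sample_id=39: ✗
sample_id=40: ✗
sample_id=41: ✗
sample_id=42: ✓ → 182
river_min = MIN(7, 45, 78, 29, 176, 57, 182) = 7
—
[lake_sum: site in ('lake', 'sea', 'rain')]
sample_id=30: ✗
sample_id=31: ✗
sample_id=32: ✗
sample_id=33: ✗
sample_id=34: ✗
sample_id=35: ✓ → 176
sample_id=36: ✗
sample_id=37: ✗
sample_id=38: ✓ → 175
sample_id=39: ✓ → 146
sample_id=40: ✓ → 82
sample_id=41: ✓ → 28
sample_id=42: ✗
lake_sum = 176 + 175 + 146 + 82 + 28 = 607
—
[rain_sum: site = 'rain' and depth_m <= 25]
sample_id=30: ✗
sample_id=31: ✗
sample_id=32: ✗
sample_id=33: ✗
sample_id=34: ✗
sample_id=35: ✓ → 176
sample_id=36: ✗
sample_id=37: ✗
sample_id=38: ✗
sample_id=39: ✗
sample_id=40: ✗
sample_id=41: ✗
sample_id=42: ✗
rain_sum = 176

river_min=7, lake_sum=607, rain_sum=176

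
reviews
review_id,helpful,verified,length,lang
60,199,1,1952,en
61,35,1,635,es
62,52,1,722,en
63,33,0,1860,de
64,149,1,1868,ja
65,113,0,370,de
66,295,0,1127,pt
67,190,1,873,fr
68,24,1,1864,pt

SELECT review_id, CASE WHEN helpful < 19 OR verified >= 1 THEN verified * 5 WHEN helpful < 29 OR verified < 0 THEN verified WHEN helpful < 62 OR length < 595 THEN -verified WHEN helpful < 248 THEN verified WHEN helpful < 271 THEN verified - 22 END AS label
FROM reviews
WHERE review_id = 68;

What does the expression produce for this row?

review_id = 68: helpful=24, verified=1, length=1864, lang=pt.
helpful < 19 OR verified >= 1 → true → 5

5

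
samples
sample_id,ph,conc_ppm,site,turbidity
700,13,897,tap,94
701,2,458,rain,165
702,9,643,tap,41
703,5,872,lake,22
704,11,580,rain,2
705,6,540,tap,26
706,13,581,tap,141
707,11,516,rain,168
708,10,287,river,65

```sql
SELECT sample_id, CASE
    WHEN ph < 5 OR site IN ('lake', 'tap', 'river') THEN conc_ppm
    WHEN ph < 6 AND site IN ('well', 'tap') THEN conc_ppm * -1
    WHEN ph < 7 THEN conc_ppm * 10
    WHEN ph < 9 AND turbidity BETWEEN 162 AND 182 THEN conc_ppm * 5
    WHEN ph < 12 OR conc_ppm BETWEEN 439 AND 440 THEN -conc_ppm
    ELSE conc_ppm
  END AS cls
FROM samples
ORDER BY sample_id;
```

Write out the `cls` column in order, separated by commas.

897, 458, 643, 872, -580, 540, 581, -516, 287

sample_id=700: ph < 5 OR site IN ('lake', 'tap', 'river') → 897
sample_id=701: ph < 5 OR site IN ('lake', 'tap', 'river') → 458
sample_id=702: ph < 5 OR site IN ('lake', 'tap', 'river') → 643
sample_id=703: ph < 5 OR site IN ('lake', 'tap', 'river') → 872
sample_id=704: ph < 12 OR conc_ppm BETWEEN 439 AND 440 → -580
sample_id=705: ph < 5 OR site IN ('lake', 'tap', 'river') → 540
sample_id=706: ph < 5 OR site IN ('lake', 'tap', 'river') → 581
sample_id=707: ph < 12 OR conc_ppm BETWEEN 439 AND 440 → -516
sample_id=708: ph < 5 OR site IN ('lake', 'tap', 'river') → 287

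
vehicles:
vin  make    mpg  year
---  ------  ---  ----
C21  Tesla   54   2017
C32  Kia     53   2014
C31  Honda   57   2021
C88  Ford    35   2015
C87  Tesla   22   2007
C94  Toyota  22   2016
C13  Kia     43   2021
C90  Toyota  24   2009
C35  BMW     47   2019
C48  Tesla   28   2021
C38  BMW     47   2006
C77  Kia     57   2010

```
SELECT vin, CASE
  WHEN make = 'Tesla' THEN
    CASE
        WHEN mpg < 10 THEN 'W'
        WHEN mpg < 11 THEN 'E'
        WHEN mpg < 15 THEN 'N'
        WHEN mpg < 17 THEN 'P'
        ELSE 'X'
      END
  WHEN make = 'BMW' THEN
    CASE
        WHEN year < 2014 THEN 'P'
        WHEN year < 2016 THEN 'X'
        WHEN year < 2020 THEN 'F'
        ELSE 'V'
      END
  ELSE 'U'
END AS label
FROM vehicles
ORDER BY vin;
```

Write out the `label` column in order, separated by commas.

vin=C13: make='Kia' → outer ELSE → U
vin=C21: make='Tesla' → inner[ELSE] → X
vin=C31: make='Honda' → outer ELSE → U
vin=C32: make='Kia' → outer ELSE → U
vin=C35: make='BMW' → inner[year < 2020] → F
vin=C38: make='BMW' → inner[year < 2014] → P
vin=C48: make='Tesla' → inner[ELSE] → X
vin=C77: make='Kia' → outer ELSE → U
vin=C87: make='Tesla' → inner[ELSE] → X
vin=C88: make='Ford' → outer ELSE → U
vin=C90: make='Toyota' → outer ELSE → U
vin=C94: make='Toyota' → outer ELSE → U

U, X, U, U, F, P, X, U, X, U, U, U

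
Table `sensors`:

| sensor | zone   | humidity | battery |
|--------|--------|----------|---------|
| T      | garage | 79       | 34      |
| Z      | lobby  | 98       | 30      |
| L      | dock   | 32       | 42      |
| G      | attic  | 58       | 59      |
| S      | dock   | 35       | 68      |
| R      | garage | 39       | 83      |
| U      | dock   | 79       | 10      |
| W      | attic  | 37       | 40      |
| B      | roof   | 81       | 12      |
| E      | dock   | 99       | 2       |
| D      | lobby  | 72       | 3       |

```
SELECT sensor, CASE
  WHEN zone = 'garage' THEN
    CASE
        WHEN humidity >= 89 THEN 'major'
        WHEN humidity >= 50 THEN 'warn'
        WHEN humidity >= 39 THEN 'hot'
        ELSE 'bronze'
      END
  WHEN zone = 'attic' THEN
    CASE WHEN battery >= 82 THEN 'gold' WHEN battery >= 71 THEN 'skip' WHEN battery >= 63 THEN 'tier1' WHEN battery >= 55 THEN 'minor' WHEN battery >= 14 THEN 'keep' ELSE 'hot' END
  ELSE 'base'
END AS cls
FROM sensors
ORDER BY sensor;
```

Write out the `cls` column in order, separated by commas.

base, base, base, minor, base, hot, base, warn, base, keep, base

sensor=B: zone='roof' → outer ELSE → base
sensor=D: zone='lobby' → outer ELSE → base
sensor=E: zone='dock' → outer ELSE → base
sensor=G: zone='attic' → inner[battery >= 55] → minor
sensor=L: zone='dock' → outer ELSE → base
sensor=R: zone='garage' → inner[humidity >= 39] → hot
sensor=S: zone='dock' → outer ELSE → base
sensor=T: zone='garage' → inner[humidity >= 50] → warn
sensor=U: zone='dock' → outer ELSE → base
sensor=W: zone='attic' → inner[battery >= 14] → keep
sensor=Z: zone='lobby' → outer ELSE → base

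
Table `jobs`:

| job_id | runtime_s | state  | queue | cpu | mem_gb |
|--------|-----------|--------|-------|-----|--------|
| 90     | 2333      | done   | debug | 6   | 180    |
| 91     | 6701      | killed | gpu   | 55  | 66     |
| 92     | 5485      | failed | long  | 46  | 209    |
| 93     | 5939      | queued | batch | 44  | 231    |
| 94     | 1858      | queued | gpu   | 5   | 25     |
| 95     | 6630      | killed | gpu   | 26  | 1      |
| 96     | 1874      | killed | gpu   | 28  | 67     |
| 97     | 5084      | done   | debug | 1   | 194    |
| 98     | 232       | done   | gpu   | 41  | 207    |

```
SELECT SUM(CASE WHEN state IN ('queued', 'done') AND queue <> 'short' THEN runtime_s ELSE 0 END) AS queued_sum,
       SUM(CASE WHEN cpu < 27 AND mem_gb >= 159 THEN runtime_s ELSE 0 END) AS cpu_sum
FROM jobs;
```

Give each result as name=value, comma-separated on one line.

[queued_sum: state IN ('queued', 'done') AND queue <> 'short']
job_id=90: ✓ → 2333
job_id=91: ✗
job_id=92: ✗
job_id=93: ✓ → 5939
job_id=94: ✓ → 1858
job_id=95: ✗
job_id=96: ✗
job_id=97: ✓ → 5084
job_id=98: ✓ → 232
queued_sum = 2333 + 5939 + 1858 + 5084 + 232 = 15446
—
[cpu_sum: cpu < 27 AND mem_gb >= 159]
job_id=90: ✓ → 2333
job_id=91: ✗
job_id=92: ✗
job_id=93: ✗
job_id=94: ✗
job_id=95: ✗
job_id=96: ✗
job_id=97: ✓ → 5084
job_id=98: ✗
cpu_sum = 2333 + 5084 = 7417

queued_sum=15446, cpu_sum=7417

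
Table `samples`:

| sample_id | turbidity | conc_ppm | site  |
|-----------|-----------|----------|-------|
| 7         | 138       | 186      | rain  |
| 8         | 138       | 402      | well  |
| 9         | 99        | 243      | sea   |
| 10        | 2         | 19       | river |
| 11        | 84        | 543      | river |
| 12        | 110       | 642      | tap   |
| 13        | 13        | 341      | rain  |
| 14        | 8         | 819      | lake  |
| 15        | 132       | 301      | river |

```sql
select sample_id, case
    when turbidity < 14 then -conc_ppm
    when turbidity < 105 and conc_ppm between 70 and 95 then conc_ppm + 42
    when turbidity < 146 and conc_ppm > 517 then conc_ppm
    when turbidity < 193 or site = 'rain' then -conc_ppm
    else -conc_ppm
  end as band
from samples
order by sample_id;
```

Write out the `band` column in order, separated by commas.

-186, -402, -243, -19, 543, 642, -341, -819, -301

sample_id=7: turbidity < 193 or site = 'rain' → -186
sample_id=8: turbidity < 193 or site = 'rain' → -402
sample_id=9: turbidity < 193 or site = 'rain' → -243
sample_id=10: turbidity < 14 → -19
sample_id=11: turbidity < 146 and conc_ppm > 517 → 543
sample_id=12: turbidity < 146 and conc_ppm > 517 → 642
sample_id=13: turbidity < 14 → -341
sample_id=14: turbidity < 14 → -819
sample_id=15: turbidity < 193 or site = 'rain' → -301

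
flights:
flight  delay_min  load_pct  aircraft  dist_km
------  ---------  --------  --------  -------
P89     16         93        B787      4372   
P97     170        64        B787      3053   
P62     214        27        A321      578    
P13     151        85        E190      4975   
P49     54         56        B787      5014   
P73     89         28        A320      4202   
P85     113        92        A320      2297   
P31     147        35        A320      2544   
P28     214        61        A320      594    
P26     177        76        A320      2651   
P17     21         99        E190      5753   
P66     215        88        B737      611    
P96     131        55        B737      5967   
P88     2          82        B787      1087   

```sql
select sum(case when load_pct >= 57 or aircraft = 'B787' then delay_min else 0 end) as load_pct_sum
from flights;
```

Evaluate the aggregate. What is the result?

1133

flight=P89: ✓ → 16
flight=P97: ✓ → 170
flight=P62: ✗
flight=P13: ✓ → 151
flight=P49: ✓ → 54
flight=P73: ✗
flight=P85: ✓ → 113
flight=P31: ✗
flight=P28: ✓ → 214
flight=P26: ✓ → 177
flight=P17: ✓ → 21
flight=P66: ✓ → 215
flight=P96: ✗
flight=P88: ✓ → 2
load_pct_sum = 16 + 170 + 151 + 54 + 113 + 214 + 177 + 21 + 215 + 2 = 1133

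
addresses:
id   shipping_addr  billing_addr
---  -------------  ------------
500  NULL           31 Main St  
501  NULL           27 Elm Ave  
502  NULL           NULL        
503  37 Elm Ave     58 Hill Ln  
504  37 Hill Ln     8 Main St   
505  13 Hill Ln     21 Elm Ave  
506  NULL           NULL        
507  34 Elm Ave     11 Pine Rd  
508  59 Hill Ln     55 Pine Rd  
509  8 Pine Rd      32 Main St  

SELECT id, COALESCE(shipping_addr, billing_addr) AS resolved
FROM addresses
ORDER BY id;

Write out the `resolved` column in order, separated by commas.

id=500: shipping_addr=NULL, billing_addr=31 Main St → 31 Main St
id=501: shipping_addr=NULL, billing_addr=27 Elm Ave → 27 Elm Ave
id=502: shipping_addr=NULL, billing_addr=NULL (all NULL) → NULL
id=503: shipping_addr=37 Elm Ave → 37 Elm Ave
id=504: shipping_addr=37 Hill Ln → 37 Hill Ln
id=505: shipping_addr=13 Hill Ln → 13 Hill Ln
id=506: shipping_addr=NULL, billing_addr=NULL (all NULL) → NULL
id=507: shipping_addr=34 Elm Ave → 34 Elm Ave
id=508: shipping_addr=59 Hill Ln → 59 Hill Ln
id=509: shipping_addr=8 Pine Rd → 8 Pine Rd

31 Main St, 27 Elm Ave, NULL, 37 Elm Ave, 37 Hill Ln, 13 Hill Ln, NULL, 34 Elm Ave, 59 Hill Ln, 8 Pine Rd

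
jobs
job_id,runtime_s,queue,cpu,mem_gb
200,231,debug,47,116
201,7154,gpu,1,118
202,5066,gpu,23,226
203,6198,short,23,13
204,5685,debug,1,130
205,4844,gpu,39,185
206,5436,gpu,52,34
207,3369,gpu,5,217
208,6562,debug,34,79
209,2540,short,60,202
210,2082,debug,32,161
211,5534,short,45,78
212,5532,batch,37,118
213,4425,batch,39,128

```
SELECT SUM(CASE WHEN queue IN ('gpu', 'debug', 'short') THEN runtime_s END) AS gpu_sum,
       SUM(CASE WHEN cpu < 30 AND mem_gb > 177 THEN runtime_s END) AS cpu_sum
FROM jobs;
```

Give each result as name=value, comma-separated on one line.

[gpu_sum: queue IN ('gpu', 'debug', 'short')]
job_id=200: ✓ → 231
job_id=201: ✓ → 7154
job_id=202: ✓ → 5066
job_id=203: ✓ → 6198
job_id=204: ✓ → 5685
job_id=205: ✓ → 4844
job_id=206: ✓ → 5436
job_id=207: ✓ → 3369
job_id=208: ✓ → 6562
job_id=209: ✓ → 2540
job_id=210: ✓ → 2082
job_id=211: ✓ → 5534
job_id=212: ✗
job_id=213: ✗
gpu_sum = 231 + 7154 + 5066 + 6198 + 5685 + 4844 + 5436 + 3369 + 6562 + 2540 + 2082 + 5534 = 54701
—
[cpu_sum: cpu < 30 AND mem_gb > 177]
job_id=200: ✗
job_id=201: ✗
job_id=202: ✓ → 5066
job_id=203: ✗
job_id=204: ✗
job_id=205: ✗
job_id=206: ✗
job_id=207: ✓ → 3369
job_id=208: ✗
job_id=209: ✗
job_id=210: ✗
job_id=211: ✗
job_id=212: ✗
job_id=213: ✗
cpu_sum = 5066 + 3369 = 8435

gpu_sum=54701, cpu_sum=8435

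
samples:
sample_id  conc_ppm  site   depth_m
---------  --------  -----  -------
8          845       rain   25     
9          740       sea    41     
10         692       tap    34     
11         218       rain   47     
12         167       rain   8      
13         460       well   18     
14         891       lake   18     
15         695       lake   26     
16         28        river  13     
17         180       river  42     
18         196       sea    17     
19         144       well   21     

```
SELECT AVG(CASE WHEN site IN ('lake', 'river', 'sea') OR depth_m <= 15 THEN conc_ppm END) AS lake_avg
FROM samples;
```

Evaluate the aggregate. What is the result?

413.8571428571

sample_id=8: ✗
sample_id=9: ✓ → 740
sample_id=10: ✗
sample_id=11: ✗
sample_id=12: ✓ → 167
sample_id=13: ✗
sample_id=14: ✓ → 891
sample_id=15: ✓ → 695
sample_id=16: ✓ → 28
sample_id=17: ✓ → 180
sample_id=18: ✓ → 196
sample_id=19: ✗
lake_avg = (740 + 167 + 891 + 695 + 28 + 180 + 196) / 7 = 413.8571428571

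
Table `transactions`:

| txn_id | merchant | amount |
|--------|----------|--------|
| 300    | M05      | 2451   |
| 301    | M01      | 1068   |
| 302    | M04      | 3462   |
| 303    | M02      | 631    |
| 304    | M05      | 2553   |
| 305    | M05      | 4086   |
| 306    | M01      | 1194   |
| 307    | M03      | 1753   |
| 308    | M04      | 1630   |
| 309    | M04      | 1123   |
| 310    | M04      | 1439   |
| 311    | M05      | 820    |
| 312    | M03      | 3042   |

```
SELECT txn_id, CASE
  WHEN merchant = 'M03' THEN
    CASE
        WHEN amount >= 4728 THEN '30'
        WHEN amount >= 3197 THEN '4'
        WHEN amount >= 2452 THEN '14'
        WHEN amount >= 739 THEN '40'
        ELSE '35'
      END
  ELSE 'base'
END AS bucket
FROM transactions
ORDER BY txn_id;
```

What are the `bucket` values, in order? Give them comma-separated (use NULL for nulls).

txn_id=300: merchant='M05' → outer ELSE → base
txn_id=301: merchant='M01' → outer ELSE → base
txn_id=302: merchant='M04' → outer ELSE → base
txn_id=303: merchant='M02' → outer ELSE → base
txn_id=304: merchant='M05' → outer ELSE → base
txn_id=305: merchant='M05' → outer ELSE → base
txn_id=306: merchant='M01' → outer ELSE → base
txn_id=307: merchant='M03' → inner[amount >= 739] → 40
txn_id=308: merchant='M04' → outer ELSE → base
txn_id=309: merchant='M04' → outer ELSE → base
txn_id=310: merchant='M04' → outer ELSE → base
txn_id=311: merchant='M05' → outer ELSE → base
txn_id=312: merchant='M03' → inner[amount >= 2452] → 14

base, base, base, base, base, base, base, 40, base, base, base, base, 14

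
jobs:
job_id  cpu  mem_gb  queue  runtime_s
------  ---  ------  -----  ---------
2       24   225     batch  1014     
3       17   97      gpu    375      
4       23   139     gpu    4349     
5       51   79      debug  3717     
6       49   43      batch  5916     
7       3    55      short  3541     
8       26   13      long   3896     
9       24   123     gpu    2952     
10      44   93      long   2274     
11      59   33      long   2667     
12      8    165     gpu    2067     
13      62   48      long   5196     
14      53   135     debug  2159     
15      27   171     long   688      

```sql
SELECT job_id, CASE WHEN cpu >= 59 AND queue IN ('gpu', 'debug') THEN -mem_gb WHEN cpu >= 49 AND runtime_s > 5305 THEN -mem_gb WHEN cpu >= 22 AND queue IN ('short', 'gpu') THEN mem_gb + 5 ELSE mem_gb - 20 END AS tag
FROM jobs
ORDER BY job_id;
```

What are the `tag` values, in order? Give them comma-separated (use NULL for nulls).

205, 77, 144, 59, -43, 35, -7, 128, 73, 13, 145, 28, 115, 151

job_id=2: ELSE → 205
job_id=3: ELSE → 77
job_id=4: cpu >= 22 AND queue IN ('short', 'gpu') → 144
job_id=5: ELSE → 59
job_id=6: cpu >= 49 AND runtime_s > 5305 → -43
job_id=7: ELSE → 35
job_id=8: ELSE → -7
job_id=9: cpu >= 22 AND queue IN ('short', 'gpu') → 128
job_id=10: ELSE → 73
job_id=11: ELSE → 13
job_id=12: ELSE → 145
job_id=13: ELSE → 28
job_id=14: ELSE → 115
job_id=15: ELSE → 151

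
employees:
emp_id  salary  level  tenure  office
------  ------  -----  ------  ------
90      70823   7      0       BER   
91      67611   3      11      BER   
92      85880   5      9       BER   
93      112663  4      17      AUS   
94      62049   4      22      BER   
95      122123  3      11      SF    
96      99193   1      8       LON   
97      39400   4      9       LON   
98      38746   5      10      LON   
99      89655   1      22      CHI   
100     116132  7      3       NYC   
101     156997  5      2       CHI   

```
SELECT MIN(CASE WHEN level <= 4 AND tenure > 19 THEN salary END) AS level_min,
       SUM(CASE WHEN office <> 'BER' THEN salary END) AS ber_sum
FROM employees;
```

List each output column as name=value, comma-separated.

level_min=62049, ber_sum=774909

[level_min: level <= 4 AND tenure > 19]
emp_id=90: ✗
emp_id=91: ✗
emp_id=92: ✗
emp_id=93: ✗
emp_id=94: ✓ → 62049
emp_id=95: ✗
emp_id=96: ✗
emp_id=97: ✗
emp_id=98: ✗
emp_id=99: ✓ → 89655
emp_id=100: ✗
emp_id=101: ✗
level_min = MIN(62049, 89655) = 62049
—
[ber_sum: office <> 'BER']
emp_id=90: ✗
emp_id=91: ✗
emp_id=92: ✗
emp_id=93: ✓ → 112663
emp_id=94: ✗
emp_id=95: ✓ → 122123
emp_id=96: ✓ → 99193
emp_id=97: ✓ → 39400
emp_id=98: ✓ → 38746
emp_id=99: ✓ → 89655
emp_id=100: ✓ → 116132
emp_id=101: ✓ → 156997
ber_sum = 112663 + 122123 + 99193 + 39400 + 38746 + 89655 + 116132 + 156997 = 774909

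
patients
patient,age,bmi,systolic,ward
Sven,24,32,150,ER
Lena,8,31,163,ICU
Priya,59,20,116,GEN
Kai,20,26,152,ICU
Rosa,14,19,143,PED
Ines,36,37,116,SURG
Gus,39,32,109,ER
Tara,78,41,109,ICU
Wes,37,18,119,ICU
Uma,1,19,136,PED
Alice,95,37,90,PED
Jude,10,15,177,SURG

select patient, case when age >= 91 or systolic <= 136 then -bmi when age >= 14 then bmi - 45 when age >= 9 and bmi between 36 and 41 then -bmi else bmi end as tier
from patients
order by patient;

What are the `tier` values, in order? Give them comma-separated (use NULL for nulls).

-37, -32, -37, 15, -19, 31, -20, -26, -13, -41, -19, -18

patient=Alice: age >= 91 or systolic <= 136 → -37
patient=Gus: age >= 91 or systolic <= 136 → -32
patient=Ines: age >= 91 or systolic <= 136 → -37
patient=Jude: ELSE → 15
patient=Kai: age >= 14 → -19
patient=Lena: ELSE → 31
patient=Priya: age >= 91 or systolic <= 136 → -20
patient=Rosa: age >= 14 → -26
patient=Sven: age >= 14 → -13
patient=Tara: age >= 91 or systolic <= 136 → -41
patient=Uma: age >= 91 or systolic <= 136 → -19
patient=Wes: age >= 91 or systolic <= 136 → -18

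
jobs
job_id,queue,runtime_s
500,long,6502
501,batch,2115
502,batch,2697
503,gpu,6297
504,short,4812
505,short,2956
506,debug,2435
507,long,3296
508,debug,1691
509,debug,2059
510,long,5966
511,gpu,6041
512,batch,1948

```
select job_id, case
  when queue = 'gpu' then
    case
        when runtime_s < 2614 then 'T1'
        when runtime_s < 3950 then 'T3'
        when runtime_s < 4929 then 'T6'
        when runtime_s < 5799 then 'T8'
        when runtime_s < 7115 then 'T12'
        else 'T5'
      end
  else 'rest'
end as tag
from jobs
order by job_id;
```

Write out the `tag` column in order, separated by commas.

job_id=500: queue='long' → outer ELSE → rest
job_id=501: queue='batch' → outer ELSE → rest
job_id=502: queue='batch' → outer ELSE → rest
job_id=503: queue='gpu' → inner[runtime_s < 7115] → T12
job_id=504: queue='short' → outer ELSE → rest
job_id=505: queue='short' → outer ELSE → rest
job_id=506: queue='debug' → outer ELSE → rest
job_id=507: queue='long' → outer ELSE → rest
job_id=508: queue='debug' → outer ELSE → rest
job_id=509: queue='debug' → outer ELSE → rest
job_id=510: queue='long' → outer ELSE → rest
job_id=511: queue='gpu' → inner[runtime_s < 7115] → T12
job_id=512: queue='batch' → outer ELSE → rest

rest, rest, rest, T12, rest, rest, rest, rest, rest, rest, rest, T12, rest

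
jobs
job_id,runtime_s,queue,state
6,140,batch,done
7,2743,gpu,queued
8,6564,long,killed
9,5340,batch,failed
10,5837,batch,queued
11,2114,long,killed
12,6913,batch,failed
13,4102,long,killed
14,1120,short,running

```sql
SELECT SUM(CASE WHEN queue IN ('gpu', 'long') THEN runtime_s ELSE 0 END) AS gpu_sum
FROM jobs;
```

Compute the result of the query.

15523

job_id=6: ✗
job_id=7: ✓ → 2743
job_id=8: ✓ → 6564
job_id=9: ✗
job_id=10: ✗
job_id=11: ✓ → 2114
job_id=12: ✗
job_id=13: ✓ → 4102
job_id=14: ✗
gpu_sum = 2743 + 6564 + 2114 + 4102 = 15523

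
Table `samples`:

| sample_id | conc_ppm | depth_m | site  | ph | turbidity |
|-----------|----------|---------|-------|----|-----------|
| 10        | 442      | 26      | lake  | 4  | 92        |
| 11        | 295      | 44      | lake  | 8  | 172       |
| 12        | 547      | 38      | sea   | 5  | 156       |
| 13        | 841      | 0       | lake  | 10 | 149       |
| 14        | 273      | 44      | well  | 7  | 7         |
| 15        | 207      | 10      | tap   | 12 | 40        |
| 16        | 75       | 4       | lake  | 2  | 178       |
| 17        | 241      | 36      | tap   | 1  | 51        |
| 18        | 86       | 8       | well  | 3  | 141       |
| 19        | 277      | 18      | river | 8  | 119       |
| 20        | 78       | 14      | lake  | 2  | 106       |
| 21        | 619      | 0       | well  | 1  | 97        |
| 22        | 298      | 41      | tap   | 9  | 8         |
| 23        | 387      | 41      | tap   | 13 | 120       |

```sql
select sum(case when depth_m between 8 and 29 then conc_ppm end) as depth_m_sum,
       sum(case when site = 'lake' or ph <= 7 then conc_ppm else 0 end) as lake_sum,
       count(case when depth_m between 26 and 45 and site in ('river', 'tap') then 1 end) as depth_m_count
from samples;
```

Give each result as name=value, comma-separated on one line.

depth_m_sum=1090, lake_sum=3497, depth_m_count=3

[depth_m_sum: depth_m between 8 and 29]
sample_id=10: ✓ → 442
sample_id=11: ✗
sample_id=12: ✗
sample_id=13: ✗
sample_id=14: ✗
sample_id=15: ✓ → 207
sample_id=16: ✗
sample_id=17: ✗
sample_id=18: ✓ → 86
sample_id=19: ✓ → 277
sample_id=20: ✓ → 78
sample_id=21: ✗
sample_id=22: ✗
sample_id=23: ✗
depth_m_sum = 442 + 207 + 86 + 277 + 78 = 1090
—
[lake_sum: site = 'lake' or ph <= 7]
sample_id=10: ✓ → 442
sample_id=11: ✓ → 295
sample_id=12: ✓ → 547
sample_id=13: ✓ → 841
sample_id=14: ✓ → 273
sample_id=15: ✗
sample_id=16: ✓ → 75
sample_id=17: ✓ → 241
sample_id=18: ✓ → 86
sample_id=19: ✗
sample_id=20: ✓ → 78
sample_id=21: ✓ → 619
sample_id=22: ✗
sample_id=23: ✗
lake_sum = 442 + 295 + 547 + 841 + 273 + 75 + 241 + 86 + 78 + 619 = 3497
—
[depth_m_count: depth_m between 26 and 45 and site in ('river', 'tap')]
sample_id=10: ✗
sample_id=11: ✗
sample_id=12: ✗
sample_id=13: ✗
sample_id=14: ✗
sample_id=15: ✗
sample_id=16: ✗
sample_id=17: ✓ → 1
sample_id=18: ✗
sample_id=19: ✗
sample_id=20: ✗
sample_id=21: ✗
sample_id=22: ✓ → 1
sample_id=23: ✓ → 1
depth_m_count = COUNT(1, 1, 1) = 3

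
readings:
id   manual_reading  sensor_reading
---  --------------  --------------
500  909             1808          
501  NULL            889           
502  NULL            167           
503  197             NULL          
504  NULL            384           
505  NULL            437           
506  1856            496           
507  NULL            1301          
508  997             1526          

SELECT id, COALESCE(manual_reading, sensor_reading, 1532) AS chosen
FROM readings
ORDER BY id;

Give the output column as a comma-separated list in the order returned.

909, 889, 167, 197, 384, 437, 1856, 1301, 997

id=500: manual_reading=909 → 909
id=501: manual_reading=NULL, sensor_reading=889 → 889
id=502: manual_reading=NULL, sensor_reading=167 → 167
id=503: manual_reading=197 → 197
id=504: manual_reading=NULL, sensor_reading=384 → 384
id=505: manual_reading=NULL, sensor_reading=437 → 437
id=506: manual_reading=1856 → 1856
id=507: manual_reading=NULL, sensor_reading=1301 → 1301
id=508: manual_reading=997 → 997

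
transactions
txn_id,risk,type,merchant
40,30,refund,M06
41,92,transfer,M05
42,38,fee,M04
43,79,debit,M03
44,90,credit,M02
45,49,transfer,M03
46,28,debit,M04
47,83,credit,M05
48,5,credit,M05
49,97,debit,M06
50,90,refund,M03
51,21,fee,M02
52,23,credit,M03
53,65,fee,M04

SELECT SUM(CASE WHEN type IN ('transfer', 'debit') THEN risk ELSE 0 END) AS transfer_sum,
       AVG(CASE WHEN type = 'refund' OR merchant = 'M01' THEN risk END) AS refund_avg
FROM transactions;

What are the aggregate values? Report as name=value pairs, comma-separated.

[transfer_sum: type IN ('transfer', 'debit')]
txn_id=40: ✗
txn_id=41: ✓ → 92
txn_id=42: ✗
txn_id=43: ✓ → 79
txn_id=44: ✗
txn_id=45: ✓ → 49
txn_id=46: ✓ → 28
txn_id=47: ✗
txn_id=48: ✗
txn_id=49: ✓ → 97
txn_id=50: ✗
txn_id=51: ✗
txn_id=52: ✗
txn_id=53: ✗
transfer_sum = 92 + 79 + 49 + 28 + 97 = 345
—
[refund_avg: type = 'refund' OR merchant = 'M01']
txn_id=40: ✓ → 30
txn_id=41: ✗
txn_id=42: ✗
txn_id=43: ✗
txn_id=44: ✗
txn_id=45: ✗
txn_id=46: ✗
txn_id=47: ✗
txn_id=48: ✗
txn_id=49: ✗
txn_id=50: ✓ → 90
txn_id=51: ✗
txn_id=52: ✗
txn_id=53: ✗
refund_avg = (30 + 90) / 2 = 60

transfer_sum=345, refund_avg=60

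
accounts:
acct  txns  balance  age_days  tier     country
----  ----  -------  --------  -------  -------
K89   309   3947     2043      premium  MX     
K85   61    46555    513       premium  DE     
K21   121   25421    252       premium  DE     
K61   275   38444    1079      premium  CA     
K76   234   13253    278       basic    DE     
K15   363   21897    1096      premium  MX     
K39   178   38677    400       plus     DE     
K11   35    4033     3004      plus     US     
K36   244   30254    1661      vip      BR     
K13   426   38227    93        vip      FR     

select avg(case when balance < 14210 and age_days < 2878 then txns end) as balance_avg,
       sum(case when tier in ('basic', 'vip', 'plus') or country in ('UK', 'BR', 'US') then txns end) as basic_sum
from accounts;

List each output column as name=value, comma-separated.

[balance_avg: balance < 14210 and age_days < 2878]
acct=K89: ✓ → 309
acct=K85: ✗
acct=K21: ✗
acct=K61: ✗
acct=K76: ✓ → 234
acct=K15: ✗
acct=K39: ✗
acct=K11: ✗
acct=K36: ✗
acct=K13: ✗
balance_avg = (309 + 234) / 2 = 271.5
—
[basic_sum: tier in ('basic', 'vip', 'plus') or country in ('UK', 'BR', 'US')]
acct=K89: ✗
acct=K85: ✗
acct=K21: ✗
acct=K61: ✗
acct=K76: ✓ → 234
acct=K15: ✗
acct=K39: ✓ → 178
acct=K11: ✓ → 35
acct=K36: ✓ → 244
acct=K13: ✓ → 426
basic_sum = 234 + 178 + 35 + 244 + 426 = 1117

balance_avg=271.5, basic_sum=1117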